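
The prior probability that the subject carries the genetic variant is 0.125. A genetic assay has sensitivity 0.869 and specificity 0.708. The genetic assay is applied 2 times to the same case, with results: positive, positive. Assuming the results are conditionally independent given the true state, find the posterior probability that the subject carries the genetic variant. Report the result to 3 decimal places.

With H the event that the subject carries the genetic variant, the joint likelihood of the observed sequence is P(data|H) = 0.869·0.869 = 0.75516 and P(data|¬H) = 0.292·0.292 = 0.085264.
Bayes: P(H|data) = 0.125·0.75516 / (0.125·0.75516 + 0.875·0.085264) = 0.094395/0.16900 = 0.5585.

Posterior P(H) ≈ 0.559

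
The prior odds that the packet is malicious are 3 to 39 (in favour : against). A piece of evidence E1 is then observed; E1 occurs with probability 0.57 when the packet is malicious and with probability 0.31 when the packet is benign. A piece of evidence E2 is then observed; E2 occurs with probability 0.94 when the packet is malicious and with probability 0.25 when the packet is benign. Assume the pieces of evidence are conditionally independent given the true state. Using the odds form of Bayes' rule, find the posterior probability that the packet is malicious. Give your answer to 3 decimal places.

Posterior probability ≈ 0.347

Prior odds = 3/39 = 0.076923.
Likelihood ratio for E1 = 0.57/0.31 = 1.8387.
Likelihood ratio for E2 = 0.94/0.25 = 3.7600.
Posterior odds = prior odds × LR₁ × LR₂ = 0.53181.
Posterior probability = odds/(1+odds) = 0.53181/1.5318 = 0.347.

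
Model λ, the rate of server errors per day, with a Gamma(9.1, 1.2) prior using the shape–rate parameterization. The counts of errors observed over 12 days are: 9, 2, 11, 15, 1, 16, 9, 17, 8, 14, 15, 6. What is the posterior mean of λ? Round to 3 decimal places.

The Poisson likelihood adds the total count to the shape and the number of exposure periods to the rate. Here ∑xᵢ = 123 and n = 12, so shape 9.1→132.1 and rate 1.2→13.2.
Posterior mean = shape/rate = 132.1/13.2 = 10.008.

Posterior mean ≈ 10.008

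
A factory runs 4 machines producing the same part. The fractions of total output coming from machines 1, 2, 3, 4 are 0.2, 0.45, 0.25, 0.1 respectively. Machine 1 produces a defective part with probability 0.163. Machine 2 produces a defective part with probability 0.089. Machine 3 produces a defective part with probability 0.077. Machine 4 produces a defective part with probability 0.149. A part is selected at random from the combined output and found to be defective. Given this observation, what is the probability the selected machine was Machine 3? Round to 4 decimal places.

Posterior probability ≈ 0.1802

P(defective|M1) = 0.163; P(defective|M2) = 0.089; P(defective|M3) = 0.077; P(defective|M4) = 0.149.
Prior × likelihood for each source: 0.2·0.163=0.03260, 0.45·0.089=0.04005, 0.25·0.077=0.01925, 0.1·0.149=0.01490. Summing gives P(defective) = 0.10680.
P(Machine 3 | defective) = 0.01925 / 0.10680 = 0.1802.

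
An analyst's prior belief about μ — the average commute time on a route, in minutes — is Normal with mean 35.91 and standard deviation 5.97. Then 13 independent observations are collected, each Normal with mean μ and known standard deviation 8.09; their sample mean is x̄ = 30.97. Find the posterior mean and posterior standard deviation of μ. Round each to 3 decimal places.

With known σ, the Normal prior is conjugate. Weight on the data is w = (n/σ²)/(n/σ² + 1/τ₀²) = 0.198631/(0.198631+0.0280577) = 0.87623.
Posterior mean = w·x̄ + (1−w)·μ₀ = 0.87623·30.97 + 0.12377·35.91 = 31.581. Posterior variance = 1/(0.198631+0.0280577) = 4.41134, so SD = 2.100.

Posterior mean ≈ 31.581; posterior SD ≈ 2.100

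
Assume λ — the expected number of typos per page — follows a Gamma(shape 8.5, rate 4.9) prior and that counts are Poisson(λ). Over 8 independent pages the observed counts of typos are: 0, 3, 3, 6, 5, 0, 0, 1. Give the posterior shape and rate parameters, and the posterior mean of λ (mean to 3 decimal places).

Posterior: Gamma(shape=26.5, rate=12.9); mean ≈ 2.054

Total count ∑xᵢ = 18 over n = 8 pages.
Gamma is conjugate to the Poisson likelihood: posterior is Gamma(shape = 8.5+18 = 26.5, rate = 4.9+8 = 12.9).
Posterior mean = shape/rate = 26.5/12.9 = 2.054.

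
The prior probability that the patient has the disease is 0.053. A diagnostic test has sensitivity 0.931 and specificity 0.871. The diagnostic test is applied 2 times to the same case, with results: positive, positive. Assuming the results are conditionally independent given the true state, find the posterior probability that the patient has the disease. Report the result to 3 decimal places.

Posterior P(H) ≈ 0.745

With H the event that the patient has the disease, the joint likelihood of the observed sequence is P(data|H) = 0.931·0.931 = 0.86676 and P(data|¬H) = 0.129·0.129 = 0.016641.
Bayes: P(H|data) = 0.053·0.86676 / (0.053·0.86676 + 0.947·0.016641) = 0.045938/0.061697 = 0.7446.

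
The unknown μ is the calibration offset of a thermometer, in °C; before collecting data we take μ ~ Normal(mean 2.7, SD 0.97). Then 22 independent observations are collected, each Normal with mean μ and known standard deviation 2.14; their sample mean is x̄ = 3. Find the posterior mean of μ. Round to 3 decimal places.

With known σ, the Normal prior is conjugate. Weight on the data is w = (n/σ²)/(n/σ² + 1/τ₀²) = 4.80391/(4.80391+1.06281) = 0.81884.
Posterior mean = w·x̄ + (1−w)·μ₀ = 0.81884·3 + 0.18116·2.7 = 2.946.

Posterior mean ≈ 2.946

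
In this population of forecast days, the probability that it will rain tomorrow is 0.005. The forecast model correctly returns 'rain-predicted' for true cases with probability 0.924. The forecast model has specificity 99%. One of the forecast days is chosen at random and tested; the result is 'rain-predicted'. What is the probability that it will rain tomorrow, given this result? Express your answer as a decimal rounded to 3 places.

P(H | E) ≈ 0.317

Write H for 'it will rain tomorrow'. Prior odds H:¬H = 0.005/0.995 = 0.0050251. For the 'rain-predicted' outcome, the likelihood ratio is 0.924/0.01 = 92.400.
Posterior odds = 0.0050251 × 92.400 = 0.46432, so P(H|E) = 0.46432/(1+0.46432) = 0.317.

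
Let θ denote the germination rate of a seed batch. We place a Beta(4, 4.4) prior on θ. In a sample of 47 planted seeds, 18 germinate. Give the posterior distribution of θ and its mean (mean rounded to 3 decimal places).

The binomial likelihood is conjugate to the Beta prior: with 18 successes and 29 failures, the posterior is Beta(4+18, 4.4+29) = Beta(22, 33.4).
Posterior mean = α/(α+β) = 22/55.4 = 0.397.

Posterior: Beta(22, 33.4); mean ≈ 0.397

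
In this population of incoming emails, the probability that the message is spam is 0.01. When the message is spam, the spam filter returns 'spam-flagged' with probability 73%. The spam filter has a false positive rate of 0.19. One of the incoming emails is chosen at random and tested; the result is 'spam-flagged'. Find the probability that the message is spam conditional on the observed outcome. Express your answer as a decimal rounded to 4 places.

P(H | E) ≈ 0.0374

Let H be the event that the message is spam. P(H) = 0.01, so P(¬H) = 0.99. With E the 'spam-flagged' result, P(E|H) = 0.73 and P(E|¬H) = 0.19.
P(E) = 0.73·0.01 + 0.19·0.99 = 0.0073000 + 0.18810 = 0.19540.
By Bayes' theorem, P(H|E) = 0.0073000 / 0.19540 = 0.0374.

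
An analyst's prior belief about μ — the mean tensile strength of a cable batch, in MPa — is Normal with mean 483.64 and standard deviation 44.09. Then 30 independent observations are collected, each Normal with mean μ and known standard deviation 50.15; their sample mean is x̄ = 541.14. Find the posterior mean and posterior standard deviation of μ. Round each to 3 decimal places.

Prior precision 1/τ₀² = 1/44.09² = 0.00051442; data precision n/σ² = 30/50.15² = 0.0119283.
Posterior precision = 0.00051442 + 0.0119283 = 0.0124427, giving posterior SD = 1/√0.0124427 = 8.965.
Posterior mean = (0.00051442·483.64 + 0.0119283·541.14) / 0.0124427 = 538.763.

Posterior mean ≈ 538.763; posterior SD ≈ 8.965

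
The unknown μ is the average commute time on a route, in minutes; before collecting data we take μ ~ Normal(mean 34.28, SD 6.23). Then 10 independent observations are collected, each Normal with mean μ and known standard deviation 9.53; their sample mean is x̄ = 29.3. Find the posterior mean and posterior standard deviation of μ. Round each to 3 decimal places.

Prior precision 1/τ₀² = 1/6.23² = 0.0257646; data precision n/σ² = 10/9.53² = 0.110107.
Posterior precision = 0.0257646 + 0.110107 = 0.135871, giving posterior SD = 1/√0.135871 = 2.713.
Posterior mean = (0.0257646·34.28 + 0.110107·29.3) / 0.135871 = 30.244.

Posterior mean ≈ 30.244; posterior SD ≈ 2.713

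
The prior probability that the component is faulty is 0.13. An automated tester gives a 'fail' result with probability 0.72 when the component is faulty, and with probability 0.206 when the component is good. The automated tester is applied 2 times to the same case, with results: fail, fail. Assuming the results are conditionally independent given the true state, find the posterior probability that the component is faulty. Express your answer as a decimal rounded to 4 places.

Posterior P(H) ≈ 0.6461

Let H be the event that the component is faulty; start with P(H) = 0.13. P('fail'|H) = 0.72, P('fail'|¬H) = 0.206.
Update on result 1 ('fail'): P(H) ← 0.72·0.1300 / (0.72·0.1300 + 0.206·0.8700) = 0.093600/0.27282 = 0.3431.
Update on result 2 ('fail'): P(H) ← 0.72·0.3431 / (0.72·0.3431 + 0.206·0.6569) = 0.24702/0.38234 = 0.6461.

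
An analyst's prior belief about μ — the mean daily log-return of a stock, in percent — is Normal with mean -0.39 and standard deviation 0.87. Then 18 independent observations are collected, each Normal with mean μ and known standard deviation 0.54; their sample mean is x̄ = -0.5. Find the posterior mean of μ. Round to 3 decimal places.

Posterior mean ≈ -0.498

Prior precision 1/τ₀² = 1/0.87² = 1.32118; data precision n/σ² = 18/0.54² = 61.7284.
Posterior precision = 1.32118 + 61.7284 = 63.0496.
Posterior mean = (1.32118·-0.39 + 61.7284·-0.5) / 63.0496 = -0.498.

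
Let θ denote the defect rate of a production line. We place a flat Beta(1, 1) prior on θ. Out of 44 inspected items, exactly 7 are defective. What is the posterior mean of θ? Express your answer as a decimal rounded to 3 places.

The binomial likelihood is conjugate to the Beta prior: with 7 successes and 37 failures, the posterior is Beta(1+7, 1+37) = Beta(8, 38).
Posterior mean = α/(α+β) = 8/46 = 0.174.

Posterior mean ≈ 0.174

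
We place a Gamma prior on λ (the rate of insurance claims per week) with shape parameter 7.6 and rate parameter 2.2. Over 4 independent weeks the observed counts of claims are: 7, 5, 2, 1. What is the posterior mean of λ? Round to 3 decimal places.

The Poisson likelihood adds the total count to the shape and the number of exposure periods to the rate. Here ∑xᵢ = 15 and n = 4, so shape 7.6→22.6 and rate 2.2→6.2.
E[λ | data] = 22.6/6.2 = 3.645.

Posterior mean ≈ 3.645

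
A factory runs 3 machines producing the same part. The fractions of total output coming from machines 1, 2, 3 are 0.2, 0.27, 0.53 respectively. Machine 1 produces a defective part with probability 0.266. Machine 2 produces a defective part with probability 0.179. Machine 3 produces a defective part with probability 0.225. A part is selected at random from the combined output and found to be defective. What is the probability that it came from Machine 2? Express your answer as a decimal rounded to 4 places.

Tabulate prior·likelihood by source: [1] prior 0.2, lik 0.266, product 0.05320; [2] prior 0.27, lik 0.179, product 0.04833; [3] prior 0.53, lik 0.225, product 0.1193.
Normalizing constant = 0.22078; the posterior for Machine 2 is its product over the sum, 0.04833/0.22078 = 0.2189.

Posterior probability ≈ 0.2189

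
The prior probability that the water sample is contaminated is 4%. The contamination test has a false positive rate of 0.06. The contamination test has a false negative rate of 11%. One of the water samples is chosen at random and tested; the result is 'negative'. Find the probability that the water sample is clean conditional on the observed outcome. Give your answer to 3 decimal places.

Write H for 'the water sample is contaminated'. Prior odds H:¬H = 0.04/0.96 = 0.041667. For the 'negative' outcome, the likelihood ratio is 0.11/0.94 = 0.11702.
Posterior odds = 0.041667 × 0.11702 = 0.0048759, so P(H|E) = 0.0048759/(1+0.0048759) = 0.005. Then P(¬H|E) = 1 − 0.005 = 0.995.

P(¬H | E) ≈ 0.995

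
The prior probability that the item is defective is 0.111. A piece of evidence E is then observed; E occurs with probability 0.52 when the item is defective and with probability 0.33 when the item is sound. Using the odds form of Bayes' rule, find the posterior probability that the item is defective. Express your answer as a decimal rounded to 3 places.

Posterior probability ≈ 0.164

Prior odds = 0.111/(1−0.111) = 0.12486. In log-odds, ln(0.12486) = -2.0806.
Add log likelihood ratio: ln(1.5758) = 0.45474.
Posterior log-odds = -1.6258, so posterior odds = exp(-1.6258) = 0.19675. Converting, P(H|E) = 0.19675/1.1967 = 0.164.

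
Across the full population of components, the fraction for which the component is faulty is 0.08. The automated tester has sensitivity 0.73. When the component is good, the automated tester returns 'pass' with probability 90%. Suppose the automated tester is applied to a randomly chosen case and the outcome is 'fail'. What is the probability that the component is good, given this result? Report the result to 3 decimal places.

Let H be the event that the component is faulty. P(H) = 0.08, so P(¬H) = 0.92. With E the 'fail' result, P(E|H) = 0.73 and P(E|¬H) = 0.1.
P(E) = 0.73·0.08 + 0.1·0.92 = 0.058400 + 0.092000 = 0.15040.
By Bayes' theorem, P(H|E) = 0.058400 / 0.15040 = 0.388. Hence P(¬H|E) = 1 − 0.388 = 0.612.

P(¬H | E) ≈ 0.612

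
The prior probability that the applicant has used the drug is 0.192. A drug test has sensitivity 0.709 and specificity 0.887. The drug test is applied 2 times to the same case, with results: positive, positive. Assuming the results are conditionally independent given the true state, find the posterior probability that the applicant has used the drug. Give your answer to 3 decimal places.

With H the event that the applicant has used the drug, the joint likelihood of the observed sequence is P(data|H) = 0.709·0.709 = 0.50268 and P(data|¬H) = 0.113·0.113 = 0.012769.
Bayes: P(H|data) = 0.192·0.50268 / (0.192·0.50268 + 0.808·0.012769) = 0.096515/0.10683 = 0.9034.

Posterior P(H) ≈ 0.903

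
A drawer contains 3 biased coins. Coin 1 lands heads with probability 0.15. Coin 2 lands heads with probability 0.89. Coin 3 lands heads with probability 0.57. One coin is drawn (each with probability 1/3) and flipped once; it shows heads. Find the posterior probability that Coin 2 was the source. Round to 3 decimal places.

P(heads|C1) = 0.15; P(heads|C2) = 0.89; P(heads|C3) = 0.57.
Prior × likelihood for each source: 0.333333·0.15=0.05000, 0.333333·0.89=0.2967, 0.333333·0.57=0.1900. Summing gives P(heads) = 0.53667.
P(Coin 2 | heads) = 0.2967 / 0.53667 = 0.553.

Posterior probability ≈ 0.553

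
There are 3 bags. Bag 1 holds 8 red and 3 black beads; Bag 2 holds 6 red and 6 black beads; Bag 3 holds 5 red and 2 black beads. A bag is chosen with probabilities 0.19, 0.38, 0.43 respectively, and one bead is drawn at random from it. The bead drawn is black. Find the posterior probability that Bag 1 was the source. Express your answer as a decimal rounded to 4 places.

Posterior probability ≈ 0.1421

P(black|Bag 1) = 0.2727; P(black|Bag 2) = 0.5; P(black|Bag 3) = 0.2857.
Prior × likelihood for each source: 0.19·0.2727=0.05182, 0.38·0.5=0.1900, 0.43·0.2857=0.1229. Summing gives P(black) = 0.36468.
P(Bag 1 | black) = 0.05182 / 0.36468 = 0.1421.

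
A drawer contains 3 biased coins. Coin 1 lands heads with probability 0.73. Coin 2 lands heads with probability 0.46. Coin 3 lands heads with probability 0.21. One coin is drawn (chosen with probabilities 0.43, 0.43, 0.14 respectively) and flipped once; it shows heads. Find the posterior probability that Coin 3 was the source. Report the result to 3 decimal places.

Posterior probability ≈ 0.054

Tabulate prior·likelihood by source: [1] prior 0.43, lik 0.73, product 0.3139; [2] prior 0.43, lik 0.46, product 0.1978; [3] prior 0.14, lik 0.21, product 0.02940.
Normalizing constant = 0.54110; the posterior for Coin 3 is its product over the sum, 0.02940/0.54110 = 0.054.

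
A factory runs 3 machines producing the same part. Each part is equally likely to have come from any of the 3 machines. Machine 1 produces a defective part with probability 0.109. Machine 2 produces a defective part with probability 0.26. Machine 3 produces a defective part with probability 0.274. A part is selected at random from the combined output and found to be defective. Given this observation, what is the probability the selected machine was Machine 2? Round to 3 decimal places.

Tabulate prior·likelihood by source: [1] prior 0.333333, lik 0.109, product 0.03633; [2] prior 0.333333, lik 0.26, product 0.08667; [3] prior 0.333333, lik 0.274, product 0.09133.
Normalizing constant = 0.21433; the posterior for Machine 2 is its product over the sum, 0.08667/0.21433 = 0.404.

Posterior probability ≈ 0.404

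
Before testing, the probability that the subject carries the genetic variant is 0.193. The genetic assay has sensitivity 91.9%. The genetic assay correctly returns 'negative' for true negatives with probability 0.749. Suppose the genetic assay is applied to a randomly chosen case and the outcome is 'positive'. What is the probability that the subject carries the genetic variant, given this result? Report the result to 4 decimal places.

Let H be the event that the subject carries the genetic variant. P(H) = 0.193, so P(¬H) = 0.807. With E the 'positive' result, P(E|H) = 0.919 and P(E|¬H) = 0.251.
P(E) = 0.919·0.193 + 0.251·0.807 = 0.17737 + 0.20256 = 0.37992.
By Bayes' theorem, P(H|E) = 0.17737 / 0.37992 = 0.4668.

P(H | E) ≈ 0.4668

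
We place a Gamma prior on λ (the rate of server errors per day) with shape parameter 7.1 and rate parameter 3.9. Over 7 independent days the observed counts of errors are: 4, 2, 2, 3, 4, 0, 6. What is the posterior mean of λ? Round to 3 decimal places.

Posterior mean ≈ 2.578

Total count ∑xᵢ = 21 over n = 7 days.
Gamma is conjugate to the Poisson likelihood: posterior is Gamma(shape = 7.1+21 = 28.1, rate = 3.9+7 = 10.9).
E[λ | data] = 28.1/10.9 = 2.578.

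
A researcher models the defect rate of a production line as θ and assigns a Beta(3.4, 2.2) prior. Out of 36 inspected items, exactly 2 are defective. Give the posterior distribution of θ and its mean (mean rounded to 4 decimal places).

Observing 2 successes and 34 failures updates Beta(3.4, 2.2) by adding the success and failure counts to the two shape parameters: α = 3.4+2 = 5.4, β = 2.2+34 = 36.2.
Posterior mean = α/(α+β) = 5.4/41.6 = 0.1298.

Posterior: Beta(5.4, 36.2); mean ≈ 0.1298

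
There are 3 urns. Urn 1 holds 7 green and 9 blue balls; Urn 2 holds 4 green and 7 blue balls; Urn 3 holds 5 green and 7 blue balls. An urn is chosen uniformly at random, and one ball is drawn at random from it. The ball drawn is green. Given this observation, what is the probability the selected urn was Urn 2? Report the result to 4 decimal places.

Posterior probability ≈ 0.2986

P(green|Urn 1) = 0.4375; P(green|Urn 2) = 0.3636; P(green|Urn 3) = 0.4167.
Prior × likelihood for each source: 0.333333·0.4375=0.1458, 0.333333·0.3636=0.1212, 0.333333·0.4167=0.1389. Summing gives P(green) = 0.40593.
P(Urn 2 | green) = 0.1212 / 0.40593 = 0.2986.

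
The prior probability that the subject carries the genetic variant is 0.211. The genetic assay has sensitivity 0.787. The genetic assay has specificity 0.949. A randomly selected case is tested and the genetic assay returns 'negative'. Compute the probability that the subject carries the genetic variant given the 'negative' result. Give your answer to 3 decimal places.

P(H | E) ≈ 0.057

Let H be the event that the subject carries the genetic variant. P(H) = 0.211, so P(¬H) = 0.789. With E the 'negative' result, P(E|H) = 0.213 and P(E|¬H) = 0.949.
P(E) = 0.213·0.211 + 0.949·0.789 = 0.044943 + 0.74876 = 0.79370.
By Bayes' theorem, P(H|E) = 0.044943 / 0.79370 = 0.057.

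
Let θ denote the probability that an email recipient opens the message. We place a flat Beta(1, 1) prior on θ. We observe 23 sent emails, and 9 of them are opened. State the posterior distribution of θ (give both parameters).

The binomial likelihood is conjugate to the Beta prior: with 9 successes and 14 failures, the posterior is Beta(1+9, 1+14) = Beta(10, 15).

Posterior: Beta(10, 15)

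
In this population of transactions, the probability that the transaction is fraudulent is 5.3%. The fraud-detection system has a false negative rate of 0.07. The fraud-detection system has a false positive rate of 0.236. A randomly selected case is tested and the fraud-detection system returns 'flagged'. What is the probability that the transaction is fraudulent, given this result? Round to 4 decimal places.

P(H | E) ≈ 0.1807

Write H for 'the transaction is fraudulent'. Prior odds H:¬H = 0.053/0.947 = 0.055966. For the 'flagged' outcome, the likelihood ratio is 0.93/0.236 = 3.9407.
Posterior odds = 0.055966 × 3.9407 = 0.22054, so P(H|E) = 0.22054/(1+0.22054) = 0.1807.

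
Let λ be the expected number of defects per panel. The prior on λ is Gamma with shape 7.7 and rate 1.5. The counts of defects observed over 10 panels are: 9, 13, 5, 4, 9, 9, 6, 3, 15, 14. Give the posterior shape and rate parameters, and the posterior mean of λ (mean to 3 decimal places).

The Poisson likelihood adds the total count to the shape and the number of exposure periods to the rate. Here ∑xᵢ = 87 and n = 10, so shape 7.7→94.7 and rate 1.5→11.5.
E[λ | data] = 94.7/11.5 = 8.235.

Posterior: Gamma(shape=94.7, rate=11.5); mean ≈ 8.235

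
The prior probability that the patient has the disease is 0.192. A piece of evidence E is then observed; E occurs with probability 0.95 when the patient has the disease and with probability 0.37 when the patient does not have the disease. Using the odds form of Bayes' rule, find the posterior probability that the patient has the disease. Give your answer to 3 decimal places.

Posterior probability ≈ 0.379

Prior odds = 0.192/(1−0.192) = 0.23762. In log-odds, ln(0.23762) = -1.4371.
Add log likelihood ratio: ln(2.5676) = 0.94296.
Posterior log-odds = -0.49411, so posterior odds = exp(-0.49411) = 0.61012. Converting, P(H|E) = 0.61012/1.6101 = 0.379.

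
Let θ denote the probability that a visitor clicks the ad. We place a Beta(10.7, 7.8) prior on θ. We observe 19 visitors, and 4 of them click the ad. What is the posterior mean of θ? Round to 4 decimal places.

Observing 4 successes and 15 failures updates Beta(10.7, 7.8) by adding the success and failure counts to the two shape parameters: α = 10.7+4 = 14.7, β = 7.8+15 = 22.8.
Posterior mean = α/(α+β) = 14.7/37.5 = 0.3920.

Posterior mean ≈ 0.3920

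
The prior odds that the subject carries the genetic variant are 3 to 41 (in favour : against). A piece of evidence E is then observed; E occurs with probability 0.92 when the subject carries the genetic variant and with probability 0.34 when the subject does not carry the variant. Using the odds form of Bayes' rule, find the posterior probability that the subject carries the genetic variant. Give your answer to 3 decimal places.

Prior odds = 3/41 = 0.073171. In log-odds, ln(0.073171) = -2.6150.
Add log likelihood ratio: ln(2.7059) = 0.99543.
Posterior log-odds = -1.6195, so posterior odds = exp(-1.6195) = 0.19799. Converting, P(H|E) = 0.19799/1.1980 = 0.165.

Posterior probability ≈ 0.165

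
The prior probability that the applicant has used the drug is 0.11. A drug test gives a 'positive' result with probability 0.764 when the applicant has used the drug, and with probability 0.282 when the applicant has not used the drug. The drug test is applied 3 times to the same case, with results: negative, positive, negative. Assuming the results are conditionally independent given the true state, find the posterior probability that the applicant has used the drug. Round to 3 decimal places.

With H the event that the applicant has used the drug, the joint likelihood of the observed sequence is P(data|H) = 0.236·0.764·0.236 = 0.042552 and P(data|¬H) = 0.718·0.282·0.718 = 0.14538.
Bayes: P(H|data) = 0.11·0.042552 / (0.11·0.042552 + 0.89·0.14538) = 0.0046807/0.13407 = 0.0349.

Posterior P(H) ≈ 0.035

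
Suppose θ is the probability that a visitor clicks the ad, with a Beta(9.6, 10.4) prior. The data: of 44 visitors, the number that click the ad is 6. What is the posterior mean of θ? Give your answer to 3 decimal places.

Posterior mean ≈ 0.244

The binomial likelihood is conjugate to the Beta prior: with 6 successes and 38 failures, the posterior is Beta(9.6+6, 10.4+38) = Beta(15.6, 48.4).
E[θ | data] = 15.6/(15.6+48.4) = 0.244.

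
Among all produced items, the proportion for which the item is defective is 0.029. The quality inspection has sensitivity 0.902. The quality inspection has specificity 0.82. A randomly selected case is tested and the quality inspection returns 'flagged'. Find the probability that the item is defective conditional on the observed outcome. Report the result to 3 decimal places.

Let H be the event that the item is defective. P(H) = 0.029, so P(¬H) = 0.971. With E the 'flagged' result, P(E|H) = 0.902 and P(E|¬H) = 0.18.
P(E) = 0.902·0.029 + 0.18·0.971 = 0.026158 + 0.17478 = 0.20094.
By Bayes' theorem, P(H|E) = 0.026158 / 0.20094 = 0.130.

P(H | E) ≈ 0.130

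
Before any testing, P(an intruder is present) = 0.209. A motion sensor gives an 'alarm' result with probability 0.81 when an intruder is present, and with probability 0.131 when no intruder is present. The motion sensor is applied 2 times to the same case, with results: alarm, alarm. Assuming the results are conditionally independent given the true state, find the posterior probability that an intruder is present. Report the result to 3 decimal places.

Posterior P(H) ≈ 0.910

With H the event that an intruder is present, the joint likelihood of the observed sequence is P(data|H) = 0.81·0.81 = 0.65610 and P(data|¬H) = 0.131·0.131 = 0.017161.
Bayes: P(H|data) = 0.209·0.65610 / (0.209·0.65610 + 0.791·0.017161) = 0.13712/0.15070 = 0.9099.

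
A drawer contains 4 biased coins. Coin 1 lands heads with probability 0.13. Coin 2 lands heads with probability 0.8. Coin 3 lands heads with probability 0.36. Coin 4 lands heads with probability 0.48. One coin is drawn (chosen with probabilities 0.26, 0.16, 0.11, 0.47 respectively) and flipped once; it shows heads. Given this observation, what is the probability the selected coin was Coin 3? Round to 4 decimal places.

P(heads|C1) = 0.13; P(heads|C2) = 0.8; P(heads|C3) = 0.36; P(heads|C4) = 0.48.
Prior × likelihood for each source: 0.26·0.13=0.03380, 0.16·0.8=0.1280, 0.11·0.36=0.03960, 0.47·0.48=0.2256. Summing gives P(heads) = 0.42700.
P(Coin 3 | heads) = 0.03960 / 0.42700 = 0.0927.

Posterior probability ≈ 0.0927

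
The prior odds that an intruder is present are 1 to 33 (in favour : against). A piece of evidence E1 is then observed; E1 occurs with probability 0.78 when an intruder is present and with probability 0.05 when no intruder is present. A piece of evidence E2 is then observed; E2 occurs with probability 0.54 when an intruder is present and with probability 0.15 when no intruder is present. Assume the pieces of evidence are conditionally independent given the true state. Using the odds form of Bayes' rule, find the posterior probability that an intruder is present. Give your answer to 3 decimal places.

Posterior probability ≈ 0.630

Prior odds = 1/33 = 0.030303.
Likelihood ratio for E1 = 0.78/0.05 = 15.600.
Likelihood ratio for E2 = 0.54/0.15 = 3.6000.
Posterior odds = prior odds × LR₁ × LR₂ = 1.7018.
Posterior probability = odds/(1+odds) = 1.7018/2.7018 = 0.630.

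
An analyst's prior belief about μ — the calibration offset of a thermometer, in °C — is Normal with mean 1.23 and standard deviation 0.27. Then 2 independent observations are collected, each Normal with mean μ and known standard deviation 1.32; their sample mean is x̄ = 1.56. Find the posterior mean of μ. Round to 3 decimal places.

Posterior mean ≈ 1.255

Prior precision 1/τ₀² = 1/0.27² = 13.7174; data precision n/σ² = 2/1.32² = 1.14784.
Posterior precision = 13.7174 + 1.14784 = 14.8653.
Posterior mean = (13.7174·1.23 + 1.14784·1.56) / 14.8653 = 1.255.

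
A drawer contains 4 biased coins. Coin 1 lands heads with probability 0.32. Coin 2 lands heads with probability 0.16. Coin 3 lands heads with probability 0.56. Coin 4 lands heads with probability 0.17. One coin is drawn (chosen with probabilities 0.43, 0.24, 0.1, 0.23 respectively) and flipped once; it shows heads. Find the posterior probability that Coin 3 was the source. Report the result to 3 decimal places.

Posterior probability ≈ 0.207

P(heads|C1) = 0.32; P(heads|C2) = 0.16; P(heads|C3) = 0.56; P(heads|C4) = 0.17.
Prior × likelihood for each source: 0.43·0.32=0.1376, 0.24·0.16=0.03840, 0.1·0.56=0.05600, 0.23·0.17=0.03910. Summing gives P(heads) = 0.27110.
P(Coin 3 | heads) = 0.05600 / 0.27110 = 0.207.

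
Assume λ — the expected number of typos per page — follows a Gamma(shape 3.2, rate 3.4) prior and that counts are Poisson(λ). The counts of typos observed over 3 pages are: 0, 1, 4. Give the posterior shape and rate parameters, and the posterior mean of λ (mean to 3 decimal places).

Posterior: Gamma(shape=8.2, rate=6.4); mean ≈ 1.281

The Poisson likelihood adds the total count to the shape and the number of exposure periods to the rate. Here ∑xᵢ = 5 and n = 3, so shape 3.2→8.2 and rate 3.4→6.4.
Posterior mean = shape/rate = 8.2/6.4 = 1.281.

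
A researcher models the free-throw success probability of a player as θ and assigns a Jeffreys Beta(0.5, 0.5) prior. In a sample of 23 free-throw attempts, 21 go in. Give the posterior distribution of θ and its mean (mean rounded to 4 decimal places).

The binomial likelihood is conjugate to the Beta prior: with 21 successes and 2 failures, the posterior is Beta(0.5+21, 0.5+2) = Beta(21.5, 2.5).
Posterior mean = α/(α+β) = 21.5/24 = 0.8958.

Posterior: Beta(21.5, 2.5); mean ≈ 0.8958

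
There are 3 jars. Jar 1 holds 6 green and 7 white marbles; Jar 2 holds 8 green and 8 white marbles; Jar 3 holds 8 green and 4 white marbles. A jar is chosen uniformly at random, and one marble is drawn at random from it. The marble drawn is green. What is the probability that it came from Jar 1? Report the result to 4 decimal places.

Posterior probability ≈ 0.2835

Tabulate prior·likelihood by source: [1] prior 0.333333, lik 0.4615, product 0.1538; [2] prior 0.333333, lik 0.5, product 0.1667; [3] prior 0.333333, lik 0.6667, product 0.2222.
Normalizing constant = 0.54274; the posterior for Jar 1 is its product over the sum, 0.1538/0.54274 = 0.2835.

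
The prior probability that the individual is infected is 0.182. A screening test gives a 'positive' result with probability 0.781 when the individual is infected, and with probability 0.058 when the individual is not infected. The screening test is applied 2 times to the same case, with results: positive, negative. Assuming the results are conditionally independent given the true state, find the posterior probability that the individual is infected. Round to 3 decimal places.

With H the event that the individual is infected, the joint likelihood of the observed sequence is P(data|H) = 0.781·0.219 = 0.17104 and P(data|¬H) = 0.058·0.942 = 0.054636.
Bayes: P(H|data) = 0.182·0.17104 / (0.182·0.17104 + 0.818·0.054636) = 0.031129/0.075821 = 0.4106.

Posterior P(H) ≈ 0.411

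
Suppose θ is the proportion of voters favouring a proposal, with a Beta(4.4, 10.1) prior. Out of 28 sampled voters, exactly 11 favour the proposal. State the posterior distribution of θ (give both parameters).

The binomial likelihood is conjugate to the Beta prior: with 11 successes and 17 failures, the posterior is Beta(4.4+11, 10.1+17) = Beta(15.4, 27.1).

Posterior: Beta(15.4, 27.1)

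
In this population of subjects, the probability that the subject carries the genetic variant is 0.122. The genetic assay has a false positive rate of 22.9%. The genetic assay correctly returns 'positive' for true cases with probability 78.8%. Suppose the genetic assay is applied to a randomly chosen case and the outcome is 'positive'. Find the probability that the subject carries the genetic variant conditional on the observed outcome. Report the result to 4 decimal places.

Let H be the event that the subject carries the genetic variant. P(H) = 0.122, so P(¬H) = 0.878. With E the 'positive' result, P(E|H) = 0.788 and P(E|¬H) = 0.229.
P(E) = 0.788·0.122 + 0.229·0.878 = 0.096136 + 0.20106 = 0.29720.
By Bayes' theorem, P(H|E) = 0.096136 / 0.29720 = 0.3235.

P(H | E) ≈ 0.3235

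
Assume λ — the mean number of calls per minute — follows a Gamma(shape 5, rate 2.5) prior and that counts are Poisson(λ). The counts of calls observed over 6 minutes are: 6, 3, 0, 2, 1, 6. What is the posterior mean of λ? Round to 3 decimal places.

Total count ∑xᵢ = 18 over n = 6 minutes.
Gamma is conjugate to the Poisson likelihood: posterior is Gamma(shape = 5+18 = 23, rate = 2.5+6 = 8.5).
Posterior mean = shape/rate = 23/8.5 = 2.706.

Posterior mean ≈ 2.706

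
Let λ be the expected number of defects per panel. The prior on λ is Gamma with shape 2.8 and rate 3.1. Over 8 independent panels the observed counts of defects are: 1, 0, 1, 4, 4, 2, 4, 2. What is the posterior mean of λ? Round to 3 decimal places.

Posterior mean ≈ 1.874

The Poisson likelihood adds the total count to the shape and the number of exposure periods to the rate. Here ∑xᵢ = 18 and n = 8, so shape 2.8→20.8 and rate 3.1→11.1.
E[λ | data] = 20.8/11.1 = 1.874.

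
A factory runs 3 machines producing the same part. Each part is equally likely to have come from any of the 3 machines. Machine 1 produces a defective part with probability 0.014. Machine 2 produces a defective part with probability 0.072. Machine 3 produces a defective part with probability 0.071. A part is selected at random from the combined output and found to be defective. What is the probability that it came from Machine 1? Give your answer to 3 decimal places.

Tabulate prior·likelihood by source: [1] prior 0.333333, lik 0.014, product 0.004667; [2] prior 0.333333, lik 0.072, product 0.02400; [3] prior 0.333333, lik 0.071, product 0.02367.
Normalizing constant = 0.052333; the posterior for Machine 1 is its product over the sum, 0.004667/0.052333 = 0.089.

Posterior probability ≈ 0.089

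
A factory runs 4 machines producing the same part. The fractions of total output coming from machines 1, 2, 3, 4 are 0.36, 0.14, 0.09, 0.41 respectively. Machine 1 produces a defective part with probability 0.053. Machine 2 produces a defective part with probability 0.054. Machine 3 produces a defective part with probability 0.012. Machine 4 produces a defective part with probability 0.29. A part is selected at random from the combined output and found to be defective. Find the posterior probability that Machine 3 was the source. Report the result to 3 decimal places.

Posterior probability ≈ 0.007

Tabulate prior·likelihood by source: [1] prior 0.36, lik 0.053, product 0.01908; [2] prior 0.14, lik 0.054, product 0.007560; [3] prior 0.09, lik 0.012, product 0.001080; [4] prior 0.41, lik 0.29, product 0.1189.
Normalizing constant = 0.14662; the posterior for Machine 3 is its product over the sum, 0.001080/0.14662 = 0.007.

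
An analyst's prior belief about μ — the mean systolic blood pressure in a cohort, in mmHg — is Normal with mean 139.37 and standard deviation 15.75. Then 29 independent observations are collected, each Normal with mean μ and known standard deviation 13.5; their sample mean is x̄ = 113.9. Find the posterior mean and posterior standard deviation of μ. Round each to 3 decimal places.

With known σ, the Normal prior is conjugate. Weight on the data is w = (n/σ²)/(n/σ² + 1/τ₀²) = 0.159122/(0.159122+0.00403124) = 0.97529.
Posterior mean = w·x̄ + (1−w)·μ₀ = 0.97529·113.9 + 0.024708·139.37 = 114.529. Posterior variance = 1/(0.159122+0.00403124) = 6.12920, so SD = 2.476.

Posterior mean ≈ 114.529; posterior SD ≈ 2.476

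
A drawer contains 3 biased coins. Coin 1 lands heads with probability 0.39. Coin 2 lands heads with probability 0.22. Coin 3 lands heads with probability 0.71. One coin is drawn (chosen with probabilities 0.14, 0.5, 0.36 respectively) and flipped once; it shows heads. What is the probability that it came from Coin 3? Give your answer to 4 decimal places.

P(heads|C1) = 0.39; P(heads|C2) = 0.22; P(heads|C3) = 0.71.
Prior × likelihood for each source: 0.14·0.39=0.05460, 0.5·0.22=0.1100, 0.36·0.71=0.2556. Summing gives P(heads) = 0.42020.
P(Coin 3 | heads) = 0.2556 / 0.42020 = 0.6083.

Posterior probability ≈ 0.6083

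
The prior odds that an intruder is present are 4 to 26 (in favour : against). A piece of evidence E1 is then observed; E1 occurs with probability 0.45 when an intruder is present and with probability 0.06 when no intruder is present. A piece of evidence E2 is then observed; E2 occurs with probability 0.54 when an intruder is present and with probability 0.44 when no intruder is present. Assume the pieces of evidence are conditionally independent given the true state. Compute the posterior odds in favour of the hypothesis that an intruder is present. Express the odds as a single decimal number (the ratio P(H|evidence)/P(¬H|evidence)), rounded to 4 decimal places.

Prior odds = 4/26 = 0.15385.
Likelihood ratio for E1 = 0.45/0.06 = 7.5000.
Likelihood ratio for E2 = 0.54/0.44 = 1.2273.
Posterior odds = prior odds × LR₁ × LR₂ = 1.4161.

Posterior odds ≈ 1.4161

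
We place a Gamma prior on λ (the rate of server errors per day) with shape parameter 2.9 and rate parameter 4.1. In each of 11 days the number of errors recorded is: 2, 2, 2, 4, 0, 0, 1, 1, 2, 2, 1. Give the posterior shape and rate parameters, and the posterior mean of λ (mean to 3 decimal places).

The Poisson likelihood adds the total count to the shape and the number of exposure periods to the rate. Here ∑xᵢ = 17 and n = 11, so shape 2.9→19.9 and rate 4.1→15.1.
Posterior mean = shape/rate = 19.9/15.1 = 1.318.

Posterior: Gamma(shape=19.9, rate=15.1); mean ≈ 1.318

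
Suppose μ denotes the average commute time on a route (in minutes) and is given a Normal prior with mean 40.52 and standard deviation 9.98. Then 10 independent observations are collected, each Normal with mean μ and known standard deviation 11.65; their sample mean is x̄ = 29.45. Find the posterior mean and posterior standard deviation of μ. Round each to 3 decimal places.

Prior precision 1/τ₀² = 1/9.98² = 0.0100401; data precision n/σ² = 10/11.65² = 0.0736798.
Posterior precision = 0.0100401 + 0.0736798 = 0.0837199, giving posterior SD = 1/√0.0837199 = 3.456.
Posterior mean = (0.0100401·40.52 + 0.0736798·29.45) / 0.0837199 = 30.778.

Posterior mean ≈ 30.778; posterior SD ≈ 3.456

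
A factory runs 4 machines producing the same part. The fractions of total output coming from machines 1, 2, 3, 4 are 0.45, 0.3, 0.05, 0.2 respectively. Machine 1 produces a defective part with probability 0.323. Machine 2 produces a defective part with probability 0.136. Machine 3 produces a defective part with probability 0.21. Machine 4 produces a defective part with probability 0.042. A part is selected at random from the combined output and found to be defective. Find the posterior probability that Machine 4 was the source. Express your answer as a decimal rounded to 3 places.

Tabulate prior·likelihood by source: [1] prior 0.45, lik 0.323, product 0.1454; [2] prior 0.3, lik 0.136, product 0.04080; [3] prior 0.05, lik 0.21, product 0.01050; [4] prior 0.2, lik 0.042, product 0.008400.
Normalizing constant = 0.20505; the posterior for Machine 4 is its product over the sum, 0.008400/0.20505 = 0.041.

Posterior probability ≈ 0.041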